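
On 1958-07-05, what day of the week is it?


Date: July 5, 1958
Anchor: Jan 1, 1958. With p = 1958 - 1 = 1957: (p + p//4 - p//100 + p//400) mod 7 = (1957 + 489 - 19 + 4) mod 7 = 2431 mod 7 = 2 -> Wednesday (Mon=0 ... Sun=6)
Days before July (Jan-Jun): 181; offset = 181 + 5 - 1 = 185
Weekday index = (2 + 185) mod 7 = 5

Day of the week: Saturday


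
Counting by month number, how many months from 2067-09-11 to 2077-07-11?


From September 2067 to July 2077
10 years * 12 = 120 months, minus 2 months = 118

118 months


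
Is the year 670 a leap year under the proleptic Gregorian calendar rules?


Gregorian leap year rule: divisible by 4, but not by 100, unless also by 400.
670 is not divisible by 4 -> not a leap year

No


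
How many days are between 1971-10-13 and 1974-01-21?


From 1971-10-13 to 1974-01-21
1971-10-13: days before October = 31 + 28 + 31 + 30 + 31 + 30 + 31 + 31 + 30 = 273 (1971 is not a leap year); day of year = 273 + 13 = 286
1974-01-21: day of year = 21
Rest of 1971: 365 - 286 = 79
Full years 1972 (366), 1973 (365): 731
Total = 79 + 731 + 21 = 831

831 days


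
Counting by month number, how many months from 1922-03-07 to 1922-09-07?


From March 1922 to September 1922
0 years * 12 = 0 months, plus 6 months = 6

6 months


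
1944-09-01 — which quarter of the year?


Month: September (month 9)
Q1: Jan-Mar, Q2: Apr-Jun, Q3: Jul-Sep, Q4: Oct-Dec

Q3


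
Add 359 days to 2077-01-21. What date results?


Start: 2077-01-21, add 359 days
January 2077 has 31 days: 31 - 21 = 10 days to January 31 -> 349 left
February 2077 has 28 days -> 321 left
March 2077 has 31 days -> 290 left
April 2077 has 30 days -> 260 left
May 2077 has 31 days -> 229 left
June 2077 has 30 days -> 199 left
July 2077 has 31 days -> 168 left
August 2077 has 31 days -> 137 left
September 2077 has 30 days -> 107 left
October 2077 has 31 days -> 76 left
November 2077 has 30 days -> 46 left
December 2077 has 31 days -> 15 left
January 2078: 15 <= 31 -> lands on January 15

Result: 2078-01-15


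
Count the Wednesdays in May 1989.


May 1989 has 31 days
Anchor: Jan 1, 1989. With p = 1989 - 1 = 1988: (p + p//4 - p//100 + p//400) mod 7 = (1988 + 497 - 19 + 4) mod 7 = 2470 mod 7 = 6 -> Sunday (Mon=0 ... Sun=6)
Days before May (Jan-Apr): 120; May 1 index = (6 + 120) mod 7 = 0 -> Monday
First Wednesday is May 3
Wednesdays: 3, 10, 17, 24, 31

5 Wednesdays


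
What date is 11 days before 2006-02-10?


Start: 2006-02-10, subtract 11 days
Back 10 days from February 10 reaches January 31, 2006 -> 1 left
January 2006: 31 - 1 = 30 -> lands on January 30

Result: 2006-01-30


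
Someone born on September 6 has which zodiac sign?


Date: September 6
Conventional tropical zodiac dates: Virgo from August 23 onward; Libra starts September 23
September 6 falls within the Virgo range

Virgo


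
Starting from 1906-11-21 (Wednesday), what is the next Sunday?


Current: Wednesday
Target: Sunday
Days ahead: 4

Next Sunday: 1906-11-25


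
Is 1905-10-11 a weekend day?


Anchor: Jan 1, 1905. With p = 1905 - 1 = 1904: (p + p//4 - p//100 + p//400) mod 7 = (1904 + 476 - 19 + 4) mod 7 = 2365 mod 7 = 6 -> Sunday (Mon=0 ... Sun=6)
Day of year: 284; offset = 283
Weekday index = (6 + 283) mod 7 = 2 -> Wednesday
Weekend days: Saturday, Sunday

No


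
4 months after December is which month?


December is month 12
12 + 4 = 16; wrap: 16 - 12 = 4

April


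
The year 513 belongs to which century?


Century = (year - 1) // 100 + 1
= (513 - 1) // 100 + 1
= 512 // 100 + 1
= 5 + 1

6th century


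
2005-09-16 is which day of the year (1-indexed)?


Date: September 16, 2005
Days in months 1 through 8: 243
Plus 16 days in September

Day of year: 259


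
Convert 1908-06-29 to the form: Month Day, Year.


ISO 1908-06-29 parses as year=1908, month=06, day=29
Month 6 -> June

June 29, 1908


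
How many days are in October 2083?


October 2083

31 days


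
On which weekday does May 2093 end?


May 2093 has 31 days
Anchor: Jan 1, 2093. With p = 2093 - 1 = 2092: (p + p//4 - p//100 + p//400) mod 7 = (2092 + 523 - 20 + 5) mod 7 = 2600 mod 7 = 3 -> Thursday (Mon=0 ... Sun=6)
Days before May (Jan-Apr): 120; May 1 index = (3 + 120) mod 7 = 4 -> Friday
Last day offset: 31 - 1 = 30 days
Weekday index = (4 + 30) mod 7 = 6

Sunday, May 31


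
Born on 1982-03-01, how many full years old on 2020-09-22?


Birth: 1982-03-01
Reference: 2020-09-22
Year difference: 2020 - 1982 = 38

38 years old


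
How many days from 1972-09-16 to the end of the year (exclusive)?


Day of year: 260 of 366
Remaining = 366 - 260

106 days


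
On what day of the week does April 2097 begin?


Target: April 1, 2097
Anchor: Jan 1, 2097. With p = 2097 - 1 = 2096: (p + p//4 - p//100 + p//400) mod 7 = (2096 + 524 - 20 + 5) mod 7 = 2605 mod 7 = 1 -> Tuesday (Mon=0 ... Sun=6)
Days before April (Jan-Mar): 90 days
Weekday index = (1 + 90) mod 7 = 0

Monday


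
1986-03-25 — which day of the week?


Date: March 25, 1986
Anchor: Jan 1, 1986. With p = 1986 - 1 = 1985: (p + p//4 - p//100 + p//400) mod 7 = (1985 + 496 - 19 + 4) mod 7 = 2466 mod 7 = 2 -> Wednesday (Mon=0 ... Sun=6)
Days before March (Jan-Feb): 59; offset = 59 + 25 - 1 = 83
Weekday index = (2 + 83) mod 7 = 1

Day of the week: Tuesday


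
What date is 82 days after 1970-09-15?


Start: 1970-09-15, add 82 days
September 1970 has 30 days: 30 - 15 = 15 days to September 30 -> 67 left
October 1970 has 31 days -> 36 left
November 1970 has 30 days -> 6 left
December 1970: 6 <= 31 -> lands on December 6

Result: 1970-12-06


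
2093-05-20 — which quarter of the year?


Month: May (month 5)
Q1: Jan-Mar, Q2: Apr-Jun, Q3: Jul-Sep, Q4: Oct-Dec

Q2


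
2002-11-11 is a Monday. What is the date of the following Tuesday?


Current: Monday
Target: Tuesday
Days ahead: 1

Next Tuesday: 2002-11-12


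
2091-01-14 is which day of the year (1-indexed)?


Date: January 14, 2091
No months before January
Plus 14 days in January

Day of year: 14


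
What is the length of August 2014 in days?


August 2014

31 days


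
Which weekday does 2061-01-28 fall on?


Date: January 28, 2061
Anchor: Jan 1, 2061. With p = 2061 - 1 = 2060: (p + p//4 - p//100 + p//400) mod 7 = (2060 + 515 - 20 + 5) mod 7 = 2560 mod 7 = 5 -> Saturday (Mon=0 ... Sun=6)
Days into year = 28 - 1 = 27
Weekday index = (5 + 27) mod 7 = 4

Day of the week: Friday


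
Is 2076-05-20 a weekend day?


Anchor: Jan 1, 2076. With p = 2076 - 1 = 2075: (p + p//4 - p//100 + p//400) mod 7 = (2075 + 518 - 20 + 5) mod 7 = 2578 mod 7 = 2 -> Wednesday (Mon=0 ... Sun=6)
Day of year: 141; offset = 140
Weekday index = (2 + 140) mod 7 = 2 -> Wednesday
Weekend days: Saturday, Sunday

No


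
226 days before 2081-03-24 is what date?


Start: 2081-03-24, subtract 226 days
Back 24 days from March 24 reaches February 28, 2081 -> 202 left
February 2081 has 28 days -> back to January 31, 2081 -> 174 left
January 2081 has 31 days -> back to December 31, 2080 -> 143 left
December 2080 has 31 days -> back to November 30, 2080 -> 112 left
November 2080 has 30 days -> back to October 31, 2080 -> 82 left
October 2080 has 31 days -> back to September 30, 2080 -> 51 left
September 2080 has 30 days -> back to August 31, 2080 -> 21 left
August 2080: 31 - 21 = 10 -> lands on August 10

Result: 2080-08-10


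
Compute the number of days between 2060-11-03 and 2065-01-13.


From 2060-11-03 to 2065-01-13
2060-11-03: days before November = 31 + 29 + 31 + 30 + 31 + 30 + 31 + 31 + 30 + 31 = 305 (2060 is a leap year); day of year = 305 + 3 = 308
2065-01-13: day of year = 13
Rest of 2060: 366 - 308 = 58
Full years 2061 (365), 2062 (365), 2063 (365), 2064 (366): 1461
Total = 58 + 1461 + 13 = 1532

1532 days


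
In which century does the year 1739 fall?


Century = (year - 1) // 100 + 1
= (1739 - 1) // 100 + 1
= 1738 // 100 + 1
= 17 + 1

18th century


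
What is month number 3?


Month 3 of 12

March


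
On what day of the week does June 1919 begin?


Target: June 1, 1919
Anchor: Jan 1, 1919. With p = 1919 - 1 = 1918: (p + p//4 - p//100 + p//400) mod 7 = (1918 + 479 - 19 + 4) mod 7 = 2382 mod 7 = 2 -> Wednesday (Mon=0 ... Sun=6)
Days before June (Jan-May): 151 days
Weekday index = (2 + 151) mod 7 = 6

Sunday


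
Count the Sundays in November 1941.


November 1941 has 30 days
Anchor: Jan 1, 1941. With p = 1941 - 1 = 1940: (p + p//4 - p//100 + p//400) mod 7 = (1940 + 485 - 19 + 4) mod 7 = 2410 mod 7 = 2 -> Wednesday (Mon=0 ... Sun=6)
Days before November (Jan-Oct): 304; November 1 index = (2 + 304) mod 7 = 5 -> Saturday
First Sunday is November 2
Sundays: 2, 9, 16, 23, 30

5 Sundays


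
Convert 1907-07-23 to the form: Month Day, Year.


ISO 1907-07-23 parses as year=1907, month=07, day=23
Month 7 -> July

July 23, 1907


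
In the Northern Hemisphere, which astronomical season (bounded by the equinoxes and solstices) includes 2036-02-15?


Date: February 15
Astronomical Winter (approx.; exact equinox/solstice day varies by year): December 21 to March 19
February 15 falls within the Winter window

Winter


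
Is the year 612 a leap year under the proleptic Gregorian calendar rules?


Gregorian leap year rule: divisible by 4, but not by 100, unless also by 400.
612 is divisible by 4 but not 100 -> leap year

Yes


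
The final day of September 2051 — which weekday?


September 2051 has 30 days
Anchor: Jan 1, 2051. With p = 2051 - 1 = 2050: (p + p//4 - p//100 + p//400) mod 7 = (2050 + 512 - 20 + 5) mod 7 = 2547 mod 7 = 6 -> Sunday (Mon=0 ... Sun=6)
Days before September (Jan-Aug): 243; September 1 index = (6 + 243) mod 7 = 4 -> Friday
Last day offset: 30 - 1 = 29 days
Weekday index = (4 + 29) mod 7 = 5

Saturday, September 30


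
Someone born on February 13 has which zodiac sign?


Date: February 13
Conventional tropical zodiac dates: Aquarius from January 20 onward; Pisces starts February 19
February 13 falls within the Aquarius range

Aquarius


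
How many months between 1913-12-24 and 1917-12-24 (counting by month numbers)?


From December 1913 to December 1917
4 years * 12 = 48 months = 48

48 months


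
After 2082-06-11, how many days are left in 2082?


Day of year: 162 of 365
Remaining = 365 - 162

203 days


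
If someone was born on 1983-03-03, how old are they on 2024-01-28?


Birth: 1983-03-03
Reference: 2024-01-28
Year difference: 2024 - 1983 = 41
Birthday not yet reached in 2024, subtract 1

40 years old


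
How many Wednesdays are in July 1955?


July 1955 has 31 days
Anchor: Jan 1, 1955. With p = 1955 - 1 = 1954: (p + p//4 - p//100 + p//400) mod 7 = (1954 + 488 - 19 + 4) mod 7 = 2427 mod 7 = 5 -> Saturday (Mon=0 ... Sun=6)
Days before July (Jan-Jun): 181; July 1 index = (5 + 181) mod 7 = 4 -> Friday
First Wednesday is July 6
Wednesdays: 6, 13, 20, 27

4 Wednesdays


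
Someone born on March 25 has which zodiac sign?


Date: March 25
Conventional tropical zodiac dates: Aries from March 21 onward; Taurus starts April 20
March 25 falls within the Aries range

Aries


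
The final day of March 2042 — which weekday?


March 2042 has 31 days
Anchor: Jan 1, 2042. With p = 2042 - 1 = 2041: (p + p//4 - p//100 + p//400) mod 7 = (2041 + 510 - 20 + 5) mod 7 = 2536 mod 7 = 2 -> Wednesday (Mon=0 ... Sun=6)
Days before March (Jan-Feb): 59; March 1 index = (2 + 59) mod 7 = 5 -> Saturday
Last day offset: 31 - 1 = 30 days
Weekday index = (5 + 30) mod 7 = 0

Monday, March 31


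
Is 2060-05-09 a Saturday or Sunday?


Anchor: Jan 1, 2060. With p = 2060 - 1 = 2059: (p + p//4 - p//100 + p//400) mod 7 = (2059 + 514 - 20 + 5) mod 7 = 2558 mod 7 = 3 -> Thursday (Mon=0 ... Sun=6)
Day of year: 130; offset = 129
Weekday index = (3 + 129) mod 7 = 6 -> Sunday
Weekend days: Saturday, Sunday

Yes


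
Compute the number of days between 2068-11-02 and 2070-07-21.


From 2068-11-02 to 2070-07-21
2068-11-02: days before November = 31 + 29 + 31 + 30 + 31 + 30 + 31 + 31 + 30 + 31 = 305 (2068 is a leap year); day of year = 305 + 2 = 307
2070-07-21: days before July = 31 + 28 + 31 + 30 + 31 + 30 = 181 (2070 is not a leap year); day of year = 181 + 21 = 202
Rest of 2068: 366 - 307 = 59
Full years 2069 (365): 365
Total = 59 + 365 + 202 = 626

626 days


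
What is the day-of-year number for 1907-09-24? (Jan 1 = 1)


Date: September 24, 1907
Days in months 1 through 8: 243
Plus 24 days in September

Day of year: 267


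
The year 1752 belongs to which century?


Century = (year - 1) // 100 + 1
= (1752 - 1) // 100 + 1
= 1751 // 100 + 1
= 17 + 1

18th century


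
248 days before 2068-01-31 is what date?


Start: 2068-01-31, subtract 248 days
Back 31 days from January 31 reaches December 31, 2067 -> 217 left
December 2067 has 31 days -> back to November 30, 2067 -> 186 left
November 2067 has 30 days -> back to October 31, 2067 -> 156 left
October 2067 has 31 days -> back to September 30, 2067 -> 125 left
September 2067 has 30 days -> back to August 31, 2067 -> 95 left
August 2067 has 31 days -> back to July 31, 2067 -> 64 left
July 2067 has 31 days -> back to June 30, 2067 -> 33 left
June 2067 has 30 days -> back to May 31, 2067 -> 3 left
May 2067: 31 - 3 = 28 -> lands on May 28

Result: 2067-05-28


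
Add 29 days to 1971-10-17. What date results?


Start: 1971-10-17, add 29 days
October 1971 has 31 days: 31 - 17 = 14 days to October 31 -> 15 left
November 1971: 15 <= 30 -> lands on November 15

Result: 1971-11-15


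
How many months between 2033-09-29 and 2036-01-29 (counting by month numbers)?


From September 2033 to January 2036
3 years * 12 = 36 months, minus 8 months = 28

28 months


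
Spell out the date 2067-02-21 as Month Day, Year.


ISO 2067-02-21 parses as year=2067, month=02, day=21
Month 2 -> February

February 21, 2067


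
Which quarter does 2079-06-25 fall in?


Month: June (month 6)
Q1: Jan-Mar, Q2: Apr-Jun, Q3: Jul-Sep, Q4: Oct-Dec

Q2


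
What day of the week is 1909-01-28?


Date: January 28, 1909
Anchor: Jan 1, 1909. With p = 1909 - 1 = 1908: (p + p//4 - p//100 + p//400) mod 7 = (1908 + 477 - 19 + 4) mod 7 = 2370 mod 7 = 4 -> Friday (Mon=0 ... Sun=6)
Days into year = 28 - 1 = 27
Weekday index = (4 + 27) mod 7 = 3

Day of the week: Thursday


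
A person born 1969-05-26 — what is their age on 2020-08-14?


Birth: 1969-05-26
Reference: 2020-08-14
Year difference: 2020 - 1969 = 51

51 years old


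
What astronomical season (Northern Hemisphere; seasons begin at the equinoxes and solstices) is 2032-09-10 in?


Date: September 10
Astronomical Summer (approx.; exact equinox/solstice day varies by year): June 21 to September 21
September 10 falls within the Summer window

Summer


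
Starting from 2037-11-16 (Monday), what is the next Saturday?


Current: Monday
Target: Saturday
Days ahead: 5

Next Saturday: 2037-11-21


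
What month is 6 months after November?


November is month 11
11 + 6 = 17; wrap: 17 - 12 = 5

May


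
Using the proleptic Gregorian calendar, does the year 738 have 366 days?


Gregorian leap year rule: divisible by 4, but not by 100, unless also by 400.
738 is not divisible by 4 -> not a leap year

No


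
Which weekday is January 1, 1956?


Target: January 1, 1956
Anchor: Jan 1, 1956. With p = 1956 - 1 = 1955: (p + p//4 - p//100 + p//400) mod 7 = (1955 + 488 - 19 + 4) mod 7 = 2428 mod 7 = 6 -> Sunday (Mon=0 ... Sun=6)
Offset from anchor: 0 days
Weekday index = (6 + 0) mod 7 = 6

Sunday


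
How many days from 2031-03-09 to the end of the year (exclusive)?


Day of year: 68 of 365
Remaining = 365 - 68

297 days


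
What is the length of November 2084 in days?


November 2084

30 days


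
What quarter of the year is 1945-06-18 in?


Month: June (month 6)
Q1: Jan-Mar, Q2: Apr-Jun, Q3: Jul-Sep, Q4: Oct-Dec

Q2


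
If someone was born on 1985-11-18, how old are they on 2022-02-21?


Birth: 1985-11-18
Reference: 2022-02-21
Year difference: 2022 - 1985 = 37
Birthday not yet reached in 2022, subtract 1

36 years old


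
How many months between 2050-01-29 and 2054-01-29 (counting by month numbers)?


From January 2050 to January 2054
4 years * 12 = 48 months = 48

48 months


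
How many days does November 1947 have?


November 1947

30 days


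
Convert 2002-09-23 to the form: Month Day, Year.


ISO 2002-09-23 parses as year=2002, month=09, day=23
Month 9 -> September

September 23, 2002


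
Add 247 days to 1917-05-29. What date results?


Start: 1917-05-29, add 247 days
May 1917 has 31 days: 31 - 29 = 2 days to May 31 -> 245 left
June 1917 has 30 days -> 215 left
July 1917 has 31 days -> 184 left
August 1917 has 31 days -> 153 left
September 1917 has 30 days -> 123 left
October 1917 has 31 days -> 92 left
November 1917 has 30 days -> 62 left
December 1917 has 31 days -> 31 left
January 1918: 31 <= 31 -> lands on January 31

Result: 1918-01-31


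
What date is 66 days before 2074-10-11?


Start: 2074-10-11, subtract 66 days
Back 11 days from October 11 reaches September 30, 2074 -> 55 left
September 2074 has 30 days -> back to August 31, 2074 -> 25 left
August 2074: 31 - 25 = 6 -> lands on August 6

Result: 2074-08-06


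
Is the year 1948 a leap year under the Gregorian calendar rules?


Gregorian leap year rule: divisible by 4, but not by 100, unless also by 400.
1948 is divisible by 4 but not 100 -> leap year

Yes


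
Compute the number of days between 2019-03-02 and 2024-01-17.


From 2019-03-02 to 2024-01-17
2019-03-02: days before March = 31 + 28 = 59 (2019 is not a leap year); day of year = 59 + 2 = 61
2024-01-17: day of year = 17
Rest of 2019: 365 - 61 = 304
Full years 2020 (366), 2021 (365), 2022 (365), 2023 (365): 1461
Total = 304 + 1461 + 17 = 1782

1782 days


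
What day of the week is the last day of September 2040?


September 2040 has 30 days
Anchor: Jan 1, 2040. With p = 2040 - 1 = 2039: (p + p//4 - p//100 + p//400) mod 7 = (2039 + 509 - 20 + 5) mod 7 = 2533 mod 7 = 6 -> Sunday (Mon=0 ... Sun=6)
Days before September (Jan-Aug): 244; September 1 index = (6 + 244) mod 7 = 5 -> Saturday
Last day offset: 30 - 1 = 29 days
Weekday index = (5 + 29) mod 7 = 6

Sunday, September 30


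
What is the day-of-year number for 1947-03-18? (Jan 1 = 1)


Date: March 18, 1947
Days in months 1 through 2: 59
Plus 18 days in March

Day of year: 77


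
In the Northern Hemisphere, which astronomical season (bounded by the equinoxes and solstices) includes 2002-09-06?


Date: September 6
Astronomical Summer (approx.; exact equinox/solstice day varies by year): June 21 to September 21
September 6 falls within the Summer window

Summer


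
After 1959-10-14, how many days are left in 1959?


Day of year: 287 of 365
Remaining = 365 - 287

78 days


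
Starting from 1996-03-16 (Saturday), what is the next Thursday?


Current: Saturday
Target: Thursday
Days ahead: 5

Next Thursday: 1996-03-21


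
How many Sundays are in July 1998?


July 1998 has 31 days
Anchor: Jan 1, 1998. With p = 1998 - 1 = 1997: (p + p//4 - p//100 + p//400) mod 7 = (1997 + 499 - 19 + 4) mod 7 = 2481 mod 7 = 3 -> Thursday (Mon=0 ... Sun=6)
Days before July (Jan-Jun): 181; July 1 index = (3 + 181) mod 7 = 2 -> Wednesday
First Sunday is July 5
Sundays: 5, 12, 19, 26

4 Sundays


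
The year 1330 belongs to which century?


Century = (year - 1) // 100 + 1
= (1330 - 1) // 100 + 1
= 1329 // 100 + 1
= 13 + 1

14th century


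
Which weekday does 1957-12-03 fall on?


Date: December 3, 1957
Anchor: Jan 1, 1957. With p = 1957 - 1 = 1956: (p + p//4 - p//100 + p//400) mod 7 = (1956 + 489 - 19 + 4) mod 7 = 2430 mod 7 = 1 -> Tuesday (Mon=0 ... Sun=6)
Days before December (Jan-Nov): 334; offset = 334 + 3 - 1 = 336
Weekday index = (1 + 336) mod 7 = 1

Day of the week: Tuesday


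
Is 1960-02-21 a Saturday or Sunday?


Anchor: Jan 1, 1960. With p = 1960 - 1 = 1959: (p + p//4 - p//100 + p//400) mod 7 = (1959 + 489 - 19 + 4) mod 7 = 2433 mod 7 = 4 -> Friday (Mon=0 ... Sun=6)
Day of year: 52; offset = 51
Weekday index = (4 + 51) mod 7 = 6 -> Sunday
Weekend days: Saturday, Sunday

Yes


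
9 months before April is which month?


April is month 4
4 - 9 = -5; wrap: -5 + 12 = 7

July


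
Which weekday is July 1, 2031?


Target: July 1, 2031
Anchor: Jan 1, 2031. With p = 2031 - 1 = 2030: (p + p//4 - p//100 + p//400) mod 7 = (2030 + 507 - 20 + 5) mod 7 = 2522 mod 7 = 2 -> Wednesday (Mon=0 ... Sun=6)
Days before July (Jan-Jun): 181 days
Weekday index = (2 + 181) mod 7 = 1

Tuesday


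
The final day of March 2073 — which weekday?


March 2073 has 31 days
Anchor: Jan 1, 2073. With p = 2073 - 1 = 2072: (p + p//4 - p//100 + p//400) mod 7 = (2072 + 518 - 20 + 5) mod 7 = 2575 mod 7 = 6 -> Sunday (Mon=0 ... Sun=6)
Days before March (Jan-Feb): 59; March 1 index = (6 + 59) mod 7 = 2 -> Wednesday
Last day offset: 31 - 1 = 30 days
Weekday index = (2 + 30) mod 7 = 4

Friday, March 31


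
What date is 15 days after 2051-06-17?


Start: 2051-06-17, add 15 days
June 2051 has 30 days: 30 - 17 = 13 days to June 30 -> 2 left
July 2051: 2 <= 31 -> lands on July 2

Result: 2051-07-02


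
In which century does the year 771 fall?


Century = (year - 1) // 100 + 1
= (771 - 1) // 100 + 1
= 770 // 100 + 1
= 7 + 1

8th century


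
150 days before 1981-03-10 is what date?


Start: 1981-03-10, subtract 150 days
Back 10 days from March 10 reaches February 28, 1981 -> 140 left
February 1981 has 28 days -> back to January 31, 1981 -> 112 left
January 1981 has 31 days -> back to December 31, 1980 -> 81 left
December 1980 has 31 days -> back to November 30, 1980 -> 50 left
November 1980 has 30 days -> back to October 31, 1980 -> 20 left
October 1980: 31 - 20 = 11 -> lands on October 11

Result: 1980-10-11


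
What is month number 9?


Month 9 of 12

September


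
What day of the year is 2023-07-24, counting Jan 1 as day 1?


Date: July 24, 2023
Days in months 1 through 6: 181
Plus 24 days in July

Day of year: 205


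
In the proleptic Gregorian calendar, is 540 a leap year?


Gregorian leap year rule: divisible by 4, but not by 100, unless also by 400.
540 is divisible by 4 but not 100 -> leap year

Yes


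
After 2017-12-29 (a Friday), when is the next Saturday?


Current: Friday
Target: Saturday
Days ahead: 1

Next Saturday: 2017-12-30


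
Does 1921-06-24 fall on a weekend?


Anchor: Jan 1, 1921. With p = 1921 - 1 = 1920: (p + p//4 - p//100 + p//400) mod 7 = (1920 + 480 - 19 + 4) mod 7 = 2385 mod 7 = 5 -> Saturday (Mon=0 ... Sun=6)
Day of year: 175; offset = 174
Weekday index = (5 + 174) mod 7 = 4 -> Friday
Weekend days: Saturday, Sunday

No


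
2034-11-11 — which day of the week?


Date: November 11, 2034
Anchor: Jan 1, 2034. With p = 2034 - 1 = 2033: (p + p//4 - p//100 + p//400) mod 7 = (2033 + 508 - 20 + 5) mod 7 = 2526 mod 7 = 6 -> Sunday (Mon=0 ... Sun=6)
Days before November (Jan-Oct): 304; offset = 304 + 11 - 1 = 314
Weekday index = (6 + 314) mod 7 = 5

Day of the week: Saturday


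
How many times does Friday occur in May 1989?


May 1989 has 31 days
Anchor: Jan 1, 1989. With p = 1989 - 1 = 1988: (p + p//4 - p//100 + p//400) mod 7 = (1988 + 497 - 19 + 4) mod 7 = 2470 mod 7 = 6 -> Sunday (Mon=0 ... Sun=6)
Days before May (Jan-Apr): 120; May 1 index = (6 + 120) mod 7 = 0 -> Monday
First Friday is May 5
Fridays: 5, 12, 19, 26

4 Fridays


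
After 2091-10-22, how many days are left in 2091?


Day of year: 295 of 365
Remaining = 365 - 295

70 days


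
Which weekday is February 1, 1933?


Target: February 1, 1933
Anchor: Jan 1, 1933. With p = 1933 - 1 = 1932: (p + p//4 - p//100 + p//400) mod 7 = (1932 + 483 - 19 + 4) mod 7 = 2400 mod 7 = 6 -> Sunday (Mon=0 ... Sun=6)
Days before February (Jan): 31 days
Weekday index = (6 + 31) mod 7 = 2

Wednesday


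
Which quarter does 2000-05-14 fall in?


Month: May (month 5)
Q1: Jan-Mar, Q2: Apr-Jun, Q3: Jul-Sep, Q4: Oct-Dec

Q2


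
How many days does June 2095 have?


June 2095

30 days


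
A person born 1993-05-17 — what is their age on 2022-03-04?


Birth: 1993-05-17
Reference: 2022-03-04
Year difference: 2022 - 1993 = 29
Birthday not yet reached in 2022, subtract 1

28 years old


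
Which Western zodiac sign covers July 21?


Date: July 21
Conventional tropical zodiac dates: Cancer from June 21 onward; Leo starts July 23
July 21 falls within the Cancer range

Cancer


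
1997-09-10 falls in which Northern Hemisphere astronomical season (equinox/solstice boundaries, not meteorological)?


Date: September 10
Astronomical Summer (approx.; exact equinox/solstice day varies by year): June 21 to September 21
September 10 falls within the Summer window

Summer


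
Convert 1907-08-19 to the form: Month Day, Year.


ISO 1907-08-19 parses as year=1907, month=08, day=19
Month 8 -> August

August 19, 1907


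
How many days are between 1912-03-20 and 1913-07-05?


From 1912-03-20 to 1913-07-05
1912-03-20: days before March = 31 + 29 = 60 (1912 is a leap year); day of year = 60 + 20 = 80
1913-07-05: days before July = 31 + 28 + 31 + 30 + 31 + 30 = 181 (1913 is not a leap year); day of year = 181 + 5 = 186
Rest of 1912: 366 - 80 = 286
Total = 286 + 186 = 472

472 days


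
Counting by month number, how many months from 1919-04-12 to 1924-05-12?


From April 1919 to May 1924
5 years * 12 = 60 months, plus 1 month = 61

61 months


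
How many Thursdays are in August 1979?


August 1979 has 31 days
Anchor: Jan 1, 1979. With p = 1979 - 1 = 1978: (p + p//4 - p//100 + p//400) mod 7 = (1978 + 494 - 19 + 4) mod 7 = 2457 mod 7 = 0 -> Monday (Mon=0 ... Sun=6)
Days before August (Jan-Jul): 212; August 1 index = (0 + 212) mod 7 = 2 -> Wednesday
First Thursday is August 2
Thursdays: 2, 9, 16, 23, 30

5 Thursdays


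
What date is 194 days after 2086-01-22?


Start: 2086-01-22, add 194 days
January 2086 has 31 days: 31 - 22 = 9 days to January 31 -> 185 left
February 2086 has 28 days -> 157 left
March 2086 has 31 days -> 126 left
April 2086 has 30 days -> 96 left
May 2086 has 31 days -> 65 left
June 2086 has 30 days -> 35 left
July 2086 has 31 days -> 4 left
August 2086: 4 <= 31 -> lands on August 4

Result: 2086-08-04


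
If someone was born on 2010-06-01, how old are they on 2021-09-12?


Birth: 2010-06-01
Reference: 2021-09-12
Year difference: 2021 - 2010 = 11

11 years old


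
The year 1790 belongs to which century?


Century = (year - 1) // 100 + 1
= (1790 - 1) // 100 + 1
= 1789 // 100 + 1
= 17 + 1

18th century


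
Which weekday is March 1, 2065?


Target: March 1, 2065
Anchor: Jan 1, 2065. With p = 2065 - 1 = 2064: (p + p//4 - p//100 + p//400) mod 7 = (2064 + 516 - 20 + 5) mod 7 = 2565 mod 7 = 3 -> Thursday (Mon=0 ... Sun=6)
Days before March (Jan-Feb): 59 days
Weekday index = (3 + 59) mod 7 = 6

Sunday


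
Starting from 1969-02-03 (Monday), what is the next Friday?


Current: Monday
Target: Friday
Days ahead: 4

Next Friday: 1969-02-07


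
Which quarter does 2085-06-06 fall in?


Month: June (month 6)
Q1: Jan-Mar, Q2: Apr-Jun, Q3: Jul-Sep, Q4: Oct-Dec

Q2


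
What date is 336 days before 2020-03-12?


Start: 2020-03-12, subtract 336 days
Back 12 days from March 12 reaches February 29, 2020 -> 324 left
February 2020 has 29 days -> back to January 31, 2020 -> 295 left
January 2020 has 31 days -> back to December 31, 2019 -> 264 left
December 2019 has 31 days -> back to November 30, 2019 -> 233 left
November 2019 has 30 days -> back to October 31, 2019 -> 203 left
October 2019 has 31 days -> back to September 30, 2019 -> 172 left
September 2019 has 30 days -> back to August 31, 2019 -> 142 left
August 2019 has 31 days -> back to July 31, 2019 -> 111 left
July 2019 has 31 days -> back to June 30, 2019 -> 80 left
June 2019 has 30 days -> back to May 31, 2019 -> 50 left
May 2019 has 31 days -> back to April 30, 2019 -> 19 left
April 2019: 30 - 19 = 11 -> lands on April 11

Result: 2019-04-11


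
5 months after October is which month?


October is month 10
10 + 5 = 15; wrap: 15 - 12 = 3

March


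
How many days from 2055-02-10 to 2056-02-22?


From 2055-02-10 to 2056-02-22
2055-02-10: days before February = 31; day of year = 31 + 10 = 41
2056-02-22: days before February = 31; day of year = 31 + 22 = 53
Rest of 2055: 365 - 41 = 324
Total = 324 + 53 = 377

377 days


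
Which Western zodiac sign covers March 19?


Date: March 19
Conventional tropical zodiac dates: Pisces from February 19 onward; Aries starts March 21
March 19 falls within the Pisces range

Pisces


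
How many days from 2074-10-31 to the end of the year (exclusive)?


Day of year: 304 of 365
Remaining = 365 - 304

61 days


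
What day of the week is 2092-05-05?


Date: May 5, 2092
Anchor: Jan 1, 2092. With p = 2092 - 1 = 2091: (p + p//4 - p//100 + p//400) mod 7 = (2091 + 522 - 20 + 5) mod 7 = 2598 mod 7 = 1 -> Tuesday (Mon=0 ... Sun=6)
Days before May (Jan-Apr): 121; offset = 121 + 5 - 1 = 125
Weekday index = (1 + 125) mod 7 = 0

Day of the week: Monday


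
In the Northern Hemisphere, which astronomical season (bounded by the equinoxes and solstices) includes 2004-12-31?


Date: December 31
Astronomical Winter (approx.; exact equinox/solstice day varies by year): December 21 to March 19
December 31 falls within the Winter window

Winter


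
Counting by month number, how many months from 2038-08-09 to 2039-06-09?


From August 2038 to June 2039
1 year * 12 = 12 months, minus 2 months = 10

10 months


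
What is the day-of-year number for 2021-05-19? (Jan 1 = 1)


Date: May 19, 2021
Days in months 1 through 4: 120
Plus 19 days in May

Day of year: 139


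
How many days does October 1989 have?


October 1989

31 days


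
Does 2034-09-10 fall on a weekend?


Anchor: Jan 1, 2034. With p = 2034 - 1 = 2033: (p + p//4 - p//100 + p//400) mod 7 = (2033 + 508 - 20 + 5) mod 7 = 2526 mod 7 = 6 -> Sunday (Mon=0 ... Sun=6)
Day of year: 253; offset = 252
Weekday index = (6 + 252) mod 7 = 6 -> Sunday
Weekend days: Saturday, Sunday

Yes


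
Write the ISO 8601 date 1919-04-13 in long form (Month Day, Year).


ISO 1919-04-13 parses as year=1919, month=04, day=13
Month 4 -> April

April 13, 1919


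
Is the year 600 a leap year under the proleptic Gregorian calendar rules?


Gregorian leap year rule: divisible by 4, but not by 100, unless also by 400.
600 is divisible by 100 but not 400 -> not a leap year

No


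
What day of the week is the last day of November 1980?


November 1980 has 30 days
Anchor: Jan 1, 1980. With p = 1980 - 1 = 1979: (p + p//4 - p//100 + p//400) mod 7 = (1979 + 494 - 19 + 4) mod 7 = 2458 mod 7 = 1 -> Tuesday (Mon=0 ... Sun=6)
Days before November (Jan-Oct): 305; November 1 index = (1 + 305) mod 7 = 5 -> Saturday
Last day offset: 30 - 1 = 29 days
Weekday index = (5 + 29) mod 7 = 6

Sunday, November 30


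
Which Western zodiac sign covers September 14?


Date: September 14
Conventional tropical zodiac dates: Virgo from August 23 onward; Libra starts September 23
September 14 falls within the Virgo range

Virgo


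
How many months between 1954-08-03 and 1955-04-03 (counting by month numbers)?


From August 1954 to April 1955
1 year * 12 = 12 months, minus 4 months = 8

8 months


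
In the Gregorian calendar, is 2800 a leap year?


Gregorian leap year rule: divisible by 4, but not by 100, unless also by 400.
2800 is divisible by 400 -> leap year

Yes


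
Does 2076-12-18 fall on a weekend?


Anchor: Jan 1, 2076. With p = 2076 - 1 = 2075: (p + p//4 - p//100 + p//400) mod 7 = (2075 + 518 - 20 + 5) mod 7 = 2578 mod 7 = 2 -> Wednesday (Mon=0 ... Sun=6)
Day of year: 353; offset = 352
Weekday index = (2 + 352) mod 7 = 4 -> Friday
Weekend days: Saturday, Sunday

No


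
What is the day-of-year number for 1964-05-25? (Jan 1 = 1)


Date: May 25, 1964
Days in months 1 through 4: 121
Plus 25 days in May

Day of year: 146


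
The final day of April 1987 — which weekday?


April 1987 has 30 days
Anchor: Jan 1, 1987. With p = 1987 - 1 = 1986: (p + p//4 - p//100 + p//400) mod 7 = (1986 + 496 - 19 + 4) mod 7 = 2467 mod 7 = 3 -> Thursday (Mon=0 ... Sun=6)
Days before April (Jan-Mar): 90; April 1 index = (3 + 90) mod 7 = 2 -> Wednesday
Last day offset: 30 - 1 = 29 days
Weekday index = (2 + 29) mod 7 = 3

Thursday, April 30


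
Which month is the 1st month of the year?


Month 1 of 12

January


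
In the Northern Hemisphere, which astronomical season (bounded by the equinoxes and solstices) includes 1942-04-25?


Date: April 25
Astronomical Spring (approx.; exact equinox/solstice day varies by year): March 20 to June 20
April 25 falls within the Spring window

Spring


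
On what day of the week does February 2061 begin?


Target: February 1, 2061
Anchor: Jan 1, 2061. With p = 2061 - 1 = 2060: (p + p//4 - p//100 + p//400) mod 7 = (2060 + 515 - 20 + 5) mod 7 = 2560 mod 7 = 5 -> Saturday (Mon=0 ... Sun=6)
Days before February (Jan): 31 days
Weekday index = (5 + 31) mod 7 = 1

Tuesday


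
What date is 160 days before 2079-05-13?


Start: 2079-05-13, subtract 160 days
Back 13 days from May 13 reaches April 30, 2079 -> 147 left
April 2079 has 30 days -> back to March 31, 2079 -> 117 left
March 2079 has 31 days -> back to February 28, 2079 -> 86 left
February 2079 has 28 days -> back to January 31, 2079 -> 58 left
January 2079 has 31 days -> back to December 31, 2078 -> 27 left
December 2078: 31 - 27 = 4 -> lands on December 4

Result: 2078-12-04


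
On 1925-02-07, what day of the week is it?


Date: February 7, 1925
Anchor: Jan 1, 1925. With p = 1925 - 1 = 1924: (p + p//4 - p//100 + p//400) mod 7 = (1924 + 481 - 19 + 4) mod 7 = 2390 mod 7 = 3 -> Thursday (Mon=0 ... Sun=6)
Days before February (Jan): 31; offset = 31 + 7 - 1 = 37
Weekday index = (3 + 37) mod 7 = 5

Day of the week: Saturday


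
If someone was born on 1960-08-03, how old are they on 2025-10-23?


Birth: 1960-08-03
Reference: 2025-10-23
Year difference: 2025 - 1960 = 65

65 years old


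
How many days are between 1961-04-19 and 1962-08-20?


From 1961-04-19 to 1962-08-20
1961-04-19: days before April = 31 + 28 + 31 = 90 (1961 is not a leap year); day of year = 90 + 19 = 109
1962-08-20: days before August = 31 + 28 + 31 + 30 + 31 + 30 + 31 = 212 (1962 is not a leap year); day of year = 212 + 20 = 232
Rest of 1961: 365 - 109 = 256
Total = 256 + 232 = 488

488 days


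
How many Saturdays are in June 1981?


June 1981 has 30 days
Anchor: Jan 1, 1981. With p = 1981 - 1 = 1980: (p + p//4 - p//100 + p//400) mod 7 = (1980 + 495 - 19 + 4) mod 7 = 2460 mod 7 = 3 -> Thursday (Mon=0 ... Sun=6)
Days before June (Jan-May): 151; June 1 index = (3 + 151) mod 7 = 0 -> Monday
First Saturday is June 6
Saturdays: 6, 13, 20, 27

4 Saturdays


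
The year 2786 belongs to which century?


Century = (year - 1) // 100 + 1
= (2786 - 1) // 100 + 1
= 2785 // 100 + 1
= 27 + 1

28th century


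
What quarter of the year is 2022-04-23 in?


Month: April (month 4)
Q1: Jan-Mar, Q2: Apr-Jun, Q3: Jul-Sep, Q4: Oct-Dec

Q2


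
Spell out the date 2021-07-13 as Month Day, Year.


ISO 2021-07-13 parses as year=2021, month=07, day=13
Month 7 -> July

July 13, 2021


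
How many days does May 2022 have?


May 2022

31 days


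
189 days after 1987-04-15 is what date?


Start: 1987-04-15, add 189 days
April 1987 has 30 days: 30 - 15 = 15 days to April 30 -> 174 left
May 1987 has 31 days -> 143 left
June 1987 has 30 days -> 113 left
July 1987 has 31 days -> 82 left
August 1987 has 31 days -> 51 left
September 1987 has 30 days -> 21 left
October 1987: 21 <= 31 -> lands on October 21

Result: 1987-10-21


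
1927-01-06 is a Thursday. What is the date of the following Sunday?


Current: Thursday
Target: Sunday
Days ahead: 3

Next Sunday: 1927-01-09


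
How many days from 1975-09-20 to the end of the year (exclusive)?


Day of year: 263 of 365
Remaining = 365 - 263

102 days


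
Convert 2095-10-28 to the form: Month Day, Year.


ISO 2095-10-28 parses as year=2095, month=10, day=28
Month 10 -> October

October 28, 2095


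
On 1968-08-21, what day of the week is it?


Date: August 21, 1968
Anchor: Jan 1, 1968. With p = 1968 - 1 = 1967: (p + p//4 - p//100 + p//400) mod 7 = (1967 + 491 - 19 + 4) mod 7 = 2443 mod 7 = 0 -> Monday (Mon=0 ... Sun=6)
Days before August (Jan-Jul): 213; offset = 213 + 21 - 1 = 233
Weekday index = (0 + 233) mod 7 = 2

Day of the week: Wednesday


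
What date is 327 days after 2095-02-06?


Start: 2095-02-06, add 327 days
February 2095 has 28 days: 28 - 6 = 22 days to February 28 -> 305 left
March 2095 has 31 days -> 274 left
April 2095 has 30 days -> 244 left
May 2095 has 31 days -> 213 left
June 2095 has 30 days -> 183 left
July 2095 has 31 days -> 152 left
August 2095 has 31 days -> 121 left
September 2095 has 30 days -> 91 left
October 2095 has 31 days -> 60 left
November 2095 has 30 days -> 30 left
December 2095: 30 <= 31 -> lands on December 30

Result: 2095-12-30


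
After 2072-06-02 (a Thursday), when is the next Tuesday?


Current: Thursday
Target: Tuesday
Days ahead: 5

Next Tuesday: 2072-06-07


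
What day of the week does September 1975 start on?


Target: September 1, 1975
Anchor: Jan 1, 1975. With p = 1975 - 1 = 1974: (p + p//4 - p//100 + p//400) mod 7 = (1974 + 493 - 19 + 4) mod 7 = 2452 mod 7 = 2 -> Wednesday (Mon=0 ... Sun=6)
Days before September (Jan-Aug): 243 days
Weekday index = (2 + 243) mod 7 = 0

Monday


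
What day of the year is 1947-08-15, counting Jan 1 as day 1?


Date: August 15, 1947
Days in months 1 through 7: 212
Plus 15 days in August

Day of year: 227


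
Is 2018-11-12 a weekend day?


Anchor: Jan 1, 2018. With p = 2018 - 1 = 2017: (p + p//4 - p//100 + p//400) mod 7 = (2017 + 504 - 20 + 5) mod 7 = 2506 mod 7 = 0 -> Monday (Mon=0 ... Sun=6)
Day of year: 316; offset = 315
Weekday index = (0 + 315) mod 7 = 0 -> Monday
Weekend days: Saturday, Sunday

No


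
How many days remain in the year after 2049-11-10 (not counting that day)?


Day of year: 314 of 365
Remaining = 365 - 314

51 days


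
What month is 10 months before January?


January is month 1
1 - 10 = -9; wrap: -9 + 12 = 3

March


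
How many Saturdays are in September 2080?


September 2080 has 30 days
Anchor: Jan 1, 2080. With p = 2080 - 1 = 2079: (p + p//4 - p//100 + p//400) mod 7 = (2079 + 519 - 20 + 5) mod 7 = 2583 mod 7 = 0 -> Monday (Mon=0 ... Sun=6)
Days before September (Jan-Aug): 244; September 1 index = (0 + 244) mod 7 = 6 -> Sunday
First Saturday is September 7
Saturdays: 7, 14, 21, 28

4 Saturdays


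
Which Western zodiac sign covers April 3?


Date: April 3
Conventional tropical zodiac dates: Aries from March 21 onward; Taurus starts April 20
April 3 falls within the Aries range

Aries


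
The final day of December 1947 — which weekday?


December 1947 has 31 days
Anchor: Jan 1, 1947. With p = 1947 - 1 = 1946: (p + p//4 - p//100 + p//400) mod 7 = (1946 + 486 - 19 + 4) mod 7 = 2417 mod 7 = 2 -> Wednesday (Mon=0 ... Sun=6)
Days before December (Jan-Nov): 334; December 1 index = (2 + 334) mod 7 = 0 -> Monday
Last day offset: 31 - 1 = 30 days
Weekday index = (0 + 30) mod 7 = 2

Wednesday, December 31


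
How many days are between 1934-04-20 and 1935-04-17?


From 1934-04-20 to 1935-04-17
1934-04-20: days before April = 31 + 28 + 31 = 90 (1934 is not a leap year); day of year = 90 + 20 = 110
1935-04-17: days before April = 31 + 28 + 31 = 90 (1935 is not a leap year); day of year = 90 + 17 = 107
Rest of 1934: 365 - 110 = 255
Total = 255 + 107 = 362

362 days


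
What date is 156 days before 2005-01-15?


Start: 2005-01-15, subtract 156 days
Back 15 days from January 15 reaches December 31, 2004 -> 141 left
December 2004 has 31 days -> back to November 30, 2004 -> 110 left
November 2004 has 30 days -> back to October 31, 2004 -> 80 left
October 2004 has 31 days -> back to September 30, 2004 -> 49 left
September 2004 has 30 days -> back to August 31, 2004 -> 19 left
August 2004: 31 - 19 = 12 -> lands on August 12

Result: 2004-08-12
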